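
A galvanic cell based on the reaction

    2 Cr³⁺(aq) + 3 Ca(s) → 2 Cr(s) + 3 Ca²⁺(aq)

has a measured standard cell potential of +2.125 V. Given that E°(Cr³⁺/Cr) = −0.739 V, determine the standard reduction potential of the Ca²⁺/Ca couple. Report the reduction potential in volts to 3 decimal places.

In the reaction as written the Cr³⁺/Cr couple is reduced (cathode) and Ca²⁺/Ca is oxidized (anode), so E°cell = E°(Cr³⁺/Cr) − E°(Ca²⁺/Ca).
E°(Ca²⁺/Ca) = E°(cathode) − E°cell = −0.739 − (+2.125) = −2.864 V.

−2.864 V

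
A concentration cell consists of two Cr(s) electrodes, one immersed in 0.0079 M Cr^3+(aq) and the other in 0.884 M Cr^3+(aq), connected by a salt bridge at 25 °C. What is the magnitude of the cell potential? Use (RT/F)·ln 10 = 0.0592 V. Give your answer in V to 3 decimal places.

For a concentration cell E°cell = 0, since both electrodes use the same couple.
The compartment with the higher Cr^3+(aq) concentration (0.884 M) acts as the cathode; ions are reduced there and produced at the dilute (0.0079 M) anode.
With n = 3, Ecell = −(0.0592/3)·log([dilute]/[conc]) = −(0.0592/3)·log(0.0079/0.884) = +0.040 V.

0.040 V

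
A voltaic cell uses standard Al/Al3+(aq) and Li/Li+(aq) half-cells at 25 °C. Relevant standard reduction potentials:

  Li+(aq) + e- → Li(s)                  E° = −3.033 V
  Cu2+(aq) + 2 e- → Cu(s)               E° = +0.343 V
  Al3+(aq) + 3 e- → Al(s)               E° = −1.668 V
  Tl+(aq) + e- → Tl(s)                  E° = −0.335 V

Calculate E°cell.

The Al³⁺/Al couple has the higher E°, so Al ion is reduced (cathode) and Li is oxidized (anode).
E°cell = E°(cathode) − E°(anode) = −1.668 − (−3.033) = +1.365 V.

+1.365 V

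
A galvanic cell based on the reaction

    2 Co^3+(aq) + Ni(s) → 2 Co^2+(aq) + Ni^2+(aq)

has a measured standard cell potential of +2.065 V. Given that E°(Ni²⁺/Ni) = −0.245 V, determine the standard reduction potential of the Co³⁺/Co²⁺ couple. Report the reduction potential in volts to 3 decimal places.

In the reaction as written the Co³⁺/Co²⁺ couple is reduced (cathode) and Ni²⁺/Ni is oxidized (anode), so E°cell = E°(Co³⁺/Co²⁺) − E°(Ni²⁺/Ni).
E°(Co³⁺/Co²⁺) = E°cell + E°(anode) = +2.065 + (−0.245) = +1.820 V.

+1.820 V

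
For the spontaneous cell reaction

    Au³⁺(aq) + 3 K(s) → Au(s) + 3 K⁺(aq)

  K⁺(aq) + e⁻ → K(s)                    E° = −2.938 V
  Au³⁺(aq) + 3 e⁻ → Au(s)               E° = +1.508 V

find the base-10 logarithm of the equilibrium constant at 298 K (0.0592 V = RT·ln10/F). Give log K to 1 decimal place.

The Au³⁺/Au couple is reduced (cathode); E°cell = +1.508 − (−2.938) = +4.446 V with n = 3.
At equilibrium E = 0, so log K = nE°cell / 0.0592 = (3)(+4.446) / 0.0592 = 225.3.

log K = 225.3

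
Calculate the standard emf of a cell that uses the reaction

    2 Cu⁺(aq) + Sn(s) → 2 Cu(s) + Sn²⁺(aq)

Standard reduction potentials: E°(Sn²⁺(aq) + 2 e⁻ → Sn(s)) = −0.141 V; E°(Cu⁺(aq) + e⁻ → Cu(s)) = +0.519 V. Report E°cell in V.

+0.660 V

Cu⁺(aq) gains electrons, so the Cu⁺/Cu couple is the cathode; the Sn²⁺/Sn couple is the anode.
E°cell = E°(cathode) − E°(anode) = +0.519 − (−0.141) = +0.660 V.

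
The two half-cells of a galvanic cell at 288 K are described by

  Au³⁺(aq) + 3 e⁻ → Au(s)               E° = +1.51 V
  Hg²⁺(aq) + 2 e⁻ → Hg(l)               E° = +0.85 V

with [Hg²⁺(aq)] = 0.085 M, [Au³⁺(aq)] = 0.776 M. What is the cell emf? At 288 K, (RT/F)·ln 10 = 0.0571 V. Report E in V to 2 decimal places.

+0.69 V

Since E°(Au³⁺/Au) > E°(Hg²⁺/Hg), Au³⁺/Au serves as the cathode.
The standard potential is +1.51 − (+0.85) = +0.66 V and the balanced reaction transfers n = 6 electrons.
For the overall reaction 2 Au³⁺(aq) + 3 Hg(l) → 2 Au(s) + 3 Hg²⁺(aq), Q = [Hg²⁺(aq)]^3 / [Au³⁺(aq)]^2 = 0.00102, giving log Q = −2.991.
By the Nernst equation, E = +0.66 − (0.0571/6)·(−2.991) = +0.69 V.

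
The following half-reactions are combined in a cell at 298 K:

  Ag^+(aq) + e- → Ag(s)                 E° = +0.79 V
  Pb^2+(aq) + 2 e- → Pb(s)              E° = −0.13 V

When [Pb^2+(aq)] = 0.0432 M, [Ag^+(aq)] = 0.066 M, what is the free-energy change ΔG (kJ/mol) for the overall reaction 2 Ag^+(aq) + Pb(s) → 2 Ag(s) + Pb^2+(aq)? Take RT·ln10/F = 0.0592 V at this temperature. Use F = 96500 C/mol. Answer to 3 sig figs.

−172 kJ/mol

E°cell = +0.79 − (−0.13) = +0.92 V; the balanced reaction transfers n = 2 electrons.
The reaction quotient is [Pb^2+(aq)] / [Ag^+(aq)]^2 = 9.92; by Nernst, E = +0.92 − (0.0592/2)(0.996) = +0.8905 V.
Then ΔG = −nFE = −2 × 96500 × +0.8905 J/mol = −172 kJ/mol.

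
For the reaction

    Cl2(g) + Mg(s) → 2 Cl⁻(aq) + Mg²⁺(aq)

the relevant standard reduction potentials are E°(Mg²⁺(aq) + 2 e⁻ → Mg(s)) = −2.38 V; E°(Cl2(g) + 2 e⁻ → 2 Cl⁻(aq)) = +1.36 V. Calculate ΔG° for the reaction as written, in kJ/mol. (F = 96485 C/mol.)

−722 kJ/mol

In the reaction as written Cl2(g) is reduced, so the Cl₂/Cl⁻ couple is the cathode and Mg²⁺/Mg is the anode.
E°cell = +1.36 − (−2.38) = +3.74 V; balancing electrons gives n = 2.
ΔG° = −nFE°cell = −(2)(96485)(+3.74) J/mol = −722 kJ/mol.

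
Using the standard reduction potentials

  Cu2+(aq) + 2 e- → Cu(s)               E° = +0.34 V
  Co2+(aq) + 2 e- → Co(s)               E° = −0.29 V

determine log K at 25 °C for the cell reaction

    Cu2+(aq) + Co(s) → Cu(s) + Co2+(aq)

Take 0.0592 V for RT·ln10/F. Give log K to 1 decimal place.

log K = 21.3

The Cu²⁺/Cu couple is reduced (cathode); E°cell = +0.34 − (−0.29) = +0.63 V with n = 2.
At equilibrium E = 0, so log K = nE°cell / 0.0592 = (2)(+0.63) / 0.0592 = 21.3.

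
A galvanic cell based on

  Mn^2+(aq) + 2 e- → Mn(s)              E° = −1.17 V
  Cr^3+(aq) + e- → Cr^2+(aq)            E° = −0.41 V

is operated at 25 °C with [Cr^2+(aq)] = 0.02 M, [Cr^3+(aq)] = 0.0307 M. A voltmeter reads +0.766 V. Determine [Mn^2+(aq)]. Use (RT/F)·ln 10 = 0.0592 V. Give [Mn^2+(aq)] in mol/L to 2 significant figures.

1.5 M

Cr³⁺/Cr²⁺ is the cathode (higher E°); E°cell = −0.41 − (−1.17) = +0.76 V with n = 2.
Rearranging E = E° − (0.0592/n)·log Q gives log Q = 2(+0.76 − (+0.766))/0.0592 = −0.203.
Balancing electrons gives 2 Cr^3+(aq) + Mn(s) → 2 Cr^2+(aq) + Mn^2+(aq); thus Q = ([Cr^2+(aq)]^2·[Mn^2+(aq)]) / [Cr^3+(aq)]^2.
Solving for the unknown gives log [Mn^2+(aq)] = 0.169, so [Mn^2+(aq)] ≈ 1.5 M.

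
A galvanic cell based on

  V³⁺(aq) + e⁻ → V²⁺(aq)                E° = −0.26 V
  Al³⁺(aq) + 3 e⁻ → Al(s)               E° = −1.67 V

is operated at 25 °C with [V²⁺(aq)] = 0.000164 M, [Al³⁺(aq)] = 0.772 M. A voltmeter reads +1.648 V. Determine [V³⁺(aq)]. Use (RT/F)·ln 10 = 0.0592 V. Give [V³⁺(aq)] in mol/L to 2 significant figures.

With V³⁺/V²⁺ at the cathode and Al³⁺/Al at the anode, E°cell = −0.26 − (−1.67) = +1.41 V (n = 3).
From the Nernst equation, log Q = n(E° − E)/0.0592 = 3·(+1.41 − (+1.648))/0.0592 = −12.061.
Balancing electrons gives 3 V³⁺(aq) + Al(s) → 3 V²⁺(aq) + Al³⁺(aq); thus Q = ([V²⁺(aq)]^3·[Al³⁺(aq)]) / [V³⁺(aq)]^3.
Isolating [V³⁺(aq)] in Q = 10^{−12.061} yields log [V³⁺(aq)] = 0.198, i.e. 1.6 M.

1.6 M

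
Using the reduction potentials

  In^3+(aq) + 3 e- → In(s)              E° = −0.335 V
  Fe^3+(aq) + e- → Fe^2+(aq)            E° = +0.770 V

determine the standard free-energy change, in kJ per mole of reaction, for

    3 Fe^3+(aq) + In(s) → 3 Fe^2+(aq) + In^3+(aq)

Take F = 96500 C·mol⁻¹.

−320 kJ/mol

In the reaction as written Fe^3+(aq) is reduced, so the Fe³⁺/Fe²⁺ couple is the cathode and In³⁺/In is the anode.
E°cell = +0.770 − (−0.335) = +1.105 V; balancing electrons gives n = 3.
ΔG° = −nFE°cell = −(3)(96500)(+1.105) J/mol = −320 kJ/mol.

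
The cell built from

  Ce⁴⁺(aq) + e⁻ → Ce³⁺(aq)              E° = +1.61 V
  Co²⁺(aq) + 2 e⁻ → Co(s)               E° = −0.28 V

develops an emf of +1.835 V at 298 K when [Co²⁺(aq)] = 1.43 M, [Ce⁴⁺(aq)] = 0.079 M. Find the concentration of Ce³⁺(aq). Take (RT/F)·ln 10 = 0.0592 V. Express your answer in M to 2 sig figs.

Ce⁴⁺/Ce³⁺ is the cathode (higher E°); E°cell = +1.61 − (−0.28) = +1.89 V with n = 2.
Rearranging E = E° − (0.0592/n)·log Q gives log Q = 2(+1.89 − (+1.835))/0.0592 = 1.858.
For 2 Ce⁴⁺(aq) + Co(s) → 2 Ce³⁺(aq) + Co²⁺(aq), the reaction quotient is Q = ([Ce³⁺(aq)]^2·[Co²⁺(aq)]) / [Ce⁴⁺(aq)]^2.
Solving for the unknown gives log [Ce³⁺(aq)] = −0.251, so [Ce³⁺(aq)] ≈ 0.56 M.

0.56 M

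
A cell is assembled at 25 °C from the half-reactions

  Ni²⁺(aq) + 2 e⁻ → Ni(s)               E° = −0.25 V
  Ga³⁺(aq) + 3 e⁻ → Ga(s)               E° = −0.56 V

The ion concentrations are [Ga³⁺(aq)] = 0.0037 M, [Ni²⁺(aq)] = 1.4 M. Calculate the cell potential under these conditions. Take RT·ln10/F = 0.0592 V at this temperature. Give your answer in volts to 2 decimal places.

The Ni²⁺/Ni couple has the more positive E°, so it is the cathode; Ga³⁺/Ga is the anode.
The standard potential is −0.25 − (−0.56) = +0.31 V and the balanced reaction transfers n = 6 electrons.
Balancing gives 3 Ni²⁺(aq) + 2 Ga(s) → 3 Ni(s) + 2 Ga³⁺(aq); hence Q = [Ga³⁺(aq)]^2 / [Ni²⁺(aq)]^3 = 4.99×10^−6 (log Q = −5.302).
Applying E = E° − (RT ln10/nF)·log Q gives +0.31 − (0.0592/6)(−5.302) = +0.36 V.

+0.36 V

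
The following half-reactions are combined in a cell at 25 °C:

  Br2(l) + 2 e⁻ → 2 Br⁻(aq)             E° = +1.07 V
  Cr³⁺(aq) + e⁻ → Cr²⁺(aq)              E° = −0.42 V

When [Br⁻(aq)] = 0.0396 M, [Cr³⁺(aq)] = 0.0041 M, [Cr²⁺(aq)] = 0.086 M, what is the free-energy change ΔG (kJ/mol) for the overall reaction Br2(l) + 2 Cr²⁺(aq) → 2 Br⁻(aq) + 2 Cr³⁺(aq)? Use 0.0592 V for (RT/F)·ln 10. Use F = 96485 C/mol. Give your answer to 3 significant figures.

E°cell = +1.07 − (−0.42) = +1.49 V; the balanced reaction transfers n = 2 electrons.
The reaction quotient is ([Br⁻(aq)]^2·[Cr³⁺(aq)]^2) / [Cr²⁺(aq)]^2 = 3.56×10^−6; by Nernst, E = +1.49 − (0.0592/2)(−5.448) = +1.6513 V.
Then ΔG = −nFE = −2 × 96485 × +1.6513 J/mol = −319 kJ/mol.

−319 kJ/mol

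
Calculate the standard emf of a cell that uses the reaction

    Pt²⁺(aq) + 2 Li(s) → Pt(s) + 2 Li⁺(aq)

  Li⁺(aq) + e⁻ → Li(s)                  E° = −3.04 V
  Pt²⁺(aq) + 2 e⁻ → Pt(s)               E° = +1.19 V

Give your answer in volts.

Pt²⁺(aq) gains electrons, so the Pt²⁺/Pt couple is the cathode; the Li⁺/Li couple is the anode.
E°cell = E°(cathode) − E°(anode) = +1.19 − (−3.04) = +4.23 V.

+4.23 V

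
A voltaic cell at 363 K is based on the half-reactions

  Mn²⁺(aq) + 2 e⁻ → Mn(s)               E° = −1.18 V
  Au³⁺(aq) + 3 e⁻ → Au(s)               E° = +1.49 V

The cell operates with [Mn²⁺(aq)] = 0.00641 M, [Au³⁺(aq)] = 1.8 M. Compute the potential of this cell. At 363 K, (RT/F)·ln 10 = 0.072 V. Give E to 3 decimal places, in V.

+2.755 V

The Au³⁺/Au couple has the more positive E°, so it is the cathode; Mn²⁺/Mn is the anode.
The standard potential is +1.49 − (−1.18) = +2.67 V and the balanced reaction transfers n = 6 electrons.
The balanced reaction is 2 Au³⁺(aq) + 3 Mn(s) → 2 Au(s) + 3 Mn²⁺(aq), so Q = [Mn²⁺(aq)]^3 / [Au³⁺(aq)]^2 = 8.13×10^−8 and log Q = −7.090.
E = E° − (0.072/n)·log Q = +2.67 − (0.072/6)(−7.090) = +2.755 V.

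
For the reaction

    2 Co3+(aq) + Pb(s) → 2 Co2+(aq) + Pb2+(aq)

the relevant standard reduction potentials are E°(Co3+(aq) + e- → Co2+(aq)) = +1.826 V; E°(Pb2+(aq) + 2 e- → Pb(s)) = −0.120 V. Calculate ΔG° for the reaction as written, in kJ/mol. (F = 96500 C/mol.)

−376 kJ/mol

In the reaction as written Co3+(aq) is reduced, so the Co³⁺/Co²⁺ couple is the cathode and Pb²⁺/Pb is the anode.
E°cell = +1.826 − (−0.120) = +1.946 V; balancing electrons gives n = 2.
ΔG° = −nFE°cell = −(2)(96500)(+1.946) J/mol = −376 kJ/mol.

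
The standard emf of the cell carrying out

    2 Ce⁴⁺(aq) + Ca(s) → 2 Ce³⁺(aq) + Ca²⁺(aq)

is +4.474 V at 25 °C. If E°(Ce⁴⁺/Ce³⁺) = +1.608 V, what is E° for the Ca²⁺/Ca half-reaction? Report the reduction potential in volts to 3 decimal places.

−2.866 V

In the reaction as written the Ce⁴⁺/Ce³⁺ couple is reduced (cathode) and Ca²⁺/Ca is oxidized (anode), so E°cell = E°(Ce⁴⁺/Ce³⁺) − E°(Ca²⁺/Ca).
E°(Ca²⁺/Ca) = E°(cathode) − E°cell = +1.608 − (+4.474) = −2.866 V.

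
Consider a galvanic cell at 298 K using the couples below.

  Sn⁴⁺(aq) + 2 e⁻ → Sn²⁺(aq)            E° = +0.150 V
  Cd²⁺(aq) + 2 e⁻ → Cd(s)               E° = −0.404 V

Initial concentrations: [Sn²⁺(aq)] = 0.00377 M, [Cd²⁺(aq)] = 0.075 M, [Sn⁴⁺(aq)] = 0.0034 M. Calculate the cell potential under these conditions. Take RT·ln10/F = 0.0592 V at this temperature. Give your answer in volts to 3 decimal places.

The Sn⁴⁺/Sn²⁺ couple has the more positive E°, so it is the cathode; Cd²⁺/Cd is the anode.
E°cell = +0.150 − (−0.404) = +0.554 V, with n = 2 electrons transferred.
The balanced reaction is Sn⁴⁺(aq) + Cd(s) → Sn²⁺(aq) + Cd²⁺(aq), so Q = ([Sn²⁺(aq)]·[Cd²⁺(aq)]) / [Sn⁴⁺(aq)] = 0.0832 and log Q = −1.080.
By the Nernst equation, E = +0.554 − (0.0592/2)·(−1.080) = +0.586 V.

+0.586 V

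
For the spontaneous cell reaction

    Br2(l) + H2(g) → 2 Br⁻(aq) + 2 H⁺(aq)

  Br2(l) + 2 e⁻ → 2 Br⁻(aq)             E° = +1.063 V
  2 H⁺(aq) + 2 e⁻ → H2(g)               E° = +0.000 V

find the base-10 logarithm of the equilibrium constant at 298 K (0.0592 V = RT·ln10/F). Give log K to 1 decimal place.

The Br₂/Br⁻ couple is reduced (cathode); E°cell = +1.063 − (+0.000) = +1.063 V with n = 2.
At equilibrium E = 0, so log K = nE°cell / 0.0592 = (2)(+1.063) / 0.0592 = 35.9.

log K = 35.9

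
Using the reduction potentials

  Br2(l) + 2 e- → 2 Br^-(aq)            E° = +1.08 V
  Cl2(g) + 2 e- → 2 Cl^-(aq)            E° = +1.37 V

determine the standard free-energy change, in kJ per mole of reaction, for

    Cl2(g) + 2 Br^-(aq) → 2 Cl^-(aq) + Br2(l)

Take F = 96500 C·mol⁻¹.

In the reaction as written Cl2(g) is reduced, so the Cl₂/Cl⁻ couple is the cathode and Br₂/Br⁻ is the anode.
E°cell = +1.37 − (+1.08) = +0.29 V; balancing electrons gives n = 2.
ΔG° = −nFE°cell = −(2)(96500)(+0.29) J/mol = −56.0 kJ/mol.

−56.0 kJ/mol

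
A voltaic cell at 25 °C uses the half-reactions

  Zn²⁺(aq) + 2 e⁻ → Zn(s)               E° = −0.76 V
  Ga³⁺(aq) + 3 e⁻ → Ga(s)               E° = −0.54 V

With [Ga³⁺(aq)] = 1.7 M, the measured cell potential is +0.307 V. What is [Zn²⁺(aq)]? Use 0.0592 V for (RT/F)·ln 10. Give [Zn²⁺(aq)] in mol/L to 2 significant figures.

The Ga³⁺/Ga couple has the larger reduction potential, so it is the cathode: E°cell = −0.54 − (−0.76) = +0.22 V and n = 6.
Rearranging E = E° − (0.0592/n)·log Q gives log Q = 6(+0.22 − (+0.307))/0.0592 = −8.818.
For 2 Ga³⁺(aq) + 3 Zn(s) → 2 Ga(s) + 3 Zn²⁺(aq), the reaction quotient is Q = [Zn²⁺(aq)]^3 / [Ga³⁺(aq)]^2.
Solving for the unknown gives log [Zn²⁺(aq)] = −2.786, so [Zn²⁺(aq)] ≈ 0.0016 M.

0.0016 M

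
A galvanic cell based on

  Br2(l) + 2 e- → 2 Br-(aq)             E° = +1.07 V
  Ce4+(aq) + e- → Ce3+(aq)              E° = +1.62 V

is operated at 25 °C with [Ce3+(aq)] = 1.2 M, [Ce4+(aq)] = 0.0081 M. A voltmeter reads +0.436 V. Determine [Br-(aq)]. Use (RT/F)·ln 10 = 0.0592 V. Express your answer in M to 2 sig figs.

The Ce⁴⁺/Ce³⁺ couple has the larger reduction potential, so it is the cathode: E°cell = +1.62 − (+1.07) = +0.55 V and n = 2.
From the Nernst equation, log Q = n(E° − E)/0.0592 = 2·(+0.55 − (+0.436))/0.0592 = 3.851.
Balancing electrons gives 2 Ce4+(aq) + 2 Br-(aq) → 2 Ce3+(aq) + Br2(l); thus Q = [Ce3+(aq)]^2 / ([Ce4+(aq)]^2·[Br-(aq)]^2).
Solving for the unknown gives log [Br-(aq)] = 0.245, so [Br-(aq)] ≈ 1.8 M.

1.8 M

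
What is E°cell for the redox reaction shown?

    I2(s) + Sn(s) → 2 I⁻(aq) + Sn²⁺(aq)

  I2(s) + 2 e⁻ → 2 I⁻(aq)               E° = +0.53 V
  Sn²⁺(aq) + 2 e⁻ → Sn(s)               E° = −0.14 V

+0.67 V

In the reaction as written, I2(s) is reduced (cathode) and Sn²⁺(aq) is produced by oxidation at the anode.
E°cell = E°(cathode) − E°(anode) = +0.53 − (−0.14) = +0.67 V.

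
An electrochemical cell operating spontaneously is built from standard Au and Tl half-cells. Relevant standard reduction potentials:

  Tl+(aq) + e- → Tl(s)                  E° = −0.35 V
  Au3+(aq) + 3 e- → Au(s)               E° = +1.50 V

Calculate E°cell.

The Au³⁺/Au couple has the higher E°, so Au ion is reduced (cathode) and Tl is oxidized (anode).
E°cell = E°(cathode) − E°(anode) = +1.50 − (−0.35) = +1.85 V.

+1.85 V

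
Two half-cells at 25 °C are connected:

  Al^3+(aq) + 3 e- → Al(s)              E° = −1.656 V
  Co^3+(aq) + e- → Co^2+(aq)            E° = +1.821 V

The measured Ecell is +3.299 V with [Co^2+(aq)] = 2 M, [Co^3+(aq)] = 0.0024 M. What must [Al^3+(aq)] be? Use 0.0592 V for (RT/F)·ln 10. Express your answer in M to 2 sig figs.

Co³⁺/Co²⁺ is the cathode (higher E°); E°cell = +1.821 − (−1.656) = +3.477 V with n = 3.
Since E = E° − (0.0592/n)·log Q, log Q = n(E° − E)/0.0592 = 9.020.
Balancing electrons gives 3 Co^3+(aq) + Al(s) → 3 Co^2+(aq) + Al^3+(aq); thus Q = ([Co^2+(aq)]^3·[Al^3+(aq)]) / [Co^3+(aq)]^3.
Solving for the unknown gives log [Al^3+(aq)] = 0.258, so [Al^3+(aq)] ≈ 1.8 M.

1.8 M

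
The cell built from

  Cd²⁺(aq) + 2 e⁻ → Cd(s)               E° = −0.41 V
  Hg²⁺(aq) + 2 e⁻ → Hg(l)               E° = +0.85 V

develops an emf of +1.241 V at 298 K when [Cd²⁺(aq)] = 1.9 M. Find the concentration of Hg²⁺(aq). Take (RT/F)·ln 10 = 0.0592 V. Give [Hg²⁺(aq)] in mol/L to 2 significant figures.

Hg²⁺/Hg is the cathode (higher E°); E°cell = +0.85 − (−0.41) = +1.26 V with n = 2.
From the Nernst equation, log Q = n(E° − E)/0.0592 = 2·(+1.26 − (+1.241))/0.0592 = 0.642.
The balanced reaction is Hg²⁺(aq) + Cd(s) → Hg(l) + Cd²⁺(aq), so Q = [Cd²⁺(aq)] / [Hg²⁺(aq)].
Substituting the known concentrations and solving, log [Hg²⁺(aq)] = −0.363 and [Hg²⁺(aq)] = 0.43 M.

0.43 M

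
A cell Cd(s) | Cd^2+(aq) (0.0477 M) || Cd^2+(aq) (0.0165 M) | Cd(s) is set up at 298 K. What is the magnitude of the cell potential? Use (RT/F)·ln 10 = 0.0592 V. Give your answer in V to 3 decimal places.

For a concentration cell E°cell = 0, since both electrodes use the same couple.
The compartment with the higher Cd^2+(aq) concentration (0.0477 M) acts as the cathode; ions are reduced there and produced at the dilute (0.0165 M) anode.
With n = 2, Ecell = −(0.0592/2)·log([dilute]/[conc]) = −(0.0592/2)·log(0.0165/0.0477) = +0.014 V.

0.014 V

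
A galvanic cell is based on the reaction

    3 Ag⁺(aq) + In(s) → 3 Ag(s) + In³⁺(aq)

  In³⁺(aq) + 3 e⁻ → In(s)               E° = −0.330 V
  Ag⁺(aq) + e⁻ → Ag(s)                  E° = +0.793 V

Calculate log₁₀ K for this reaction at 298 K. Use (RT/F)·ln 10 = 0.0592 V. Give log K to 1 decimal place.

log K = 56.9

The Ag⁺/Ag couple is reduced (cathode); E°cell = +0.793 − (−0.330) = +1.123 V with n = 3.
At equilibrium E = 0, so log K = nE°cell / 0.0592 = (3)(+1.123) / 0.0592 = 56.9.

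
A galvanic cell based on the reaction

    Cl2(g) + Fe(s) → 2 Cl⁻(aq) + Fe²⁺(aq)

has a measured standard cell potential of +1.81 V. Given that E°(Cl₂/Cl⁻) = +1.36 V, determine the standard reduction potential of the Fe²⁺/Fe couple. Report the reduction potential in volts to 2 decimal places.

In the reaction as written the Cl₂/Cl⁻ couple is reduced (cathode) and Fe²⁺/Fe is oxidized (anode), so E°cell = E°(Cl₂/Cl⁻) − E°(Fe²⁺/Fe).
E°(Fe²⁺/Fe) = E°(cathode) − E°cell = +1.36 − (+1.81) = −0.45 V.

−0.45 V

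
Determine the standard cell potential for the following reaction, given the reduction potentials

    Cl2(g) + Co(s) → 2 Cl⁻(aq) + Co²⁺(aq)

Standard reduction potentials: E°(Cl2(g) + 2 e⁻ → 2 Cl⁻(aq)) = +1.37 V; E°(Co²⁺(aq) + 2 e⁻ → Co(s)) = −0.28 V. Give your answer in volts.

+1.65 V

In the reaction as written, Cl2(g) is reduced (cathode) and Co²⁺(aq) is produced by oxidation at the anode.
E°cell = E°(cathode) − E°(anode) = +1.37 − (−0.28) = +1.65 V.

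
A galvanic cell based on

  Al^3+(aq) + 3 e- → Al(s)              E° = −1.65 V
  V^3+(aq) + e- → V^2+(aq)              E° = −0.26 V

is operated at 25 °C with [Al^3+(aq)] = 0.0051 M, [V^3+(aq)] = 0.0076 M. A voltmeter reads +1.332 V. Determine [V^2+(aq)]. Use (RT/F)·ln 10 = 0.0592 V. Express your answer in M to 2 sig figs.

V³⁺/V²⁺ is the cathode (higher E°); E°cell = −0.26 − (−1.65) = +1.39 V with n = 3.
Rearranging E = E° − (0.0592/n)·log Q gives log Q = 3(+1.39 − (+1.332))/0.0592 = 2.939.
For 3 V^3+(aq) + Al(s) → 3 V^2+(aq) + Al^3+(aq), the reaction quotient is Q = ([V^2+(aq)]^3·[Al^3+(aq)]) / [V^3+(aq)]^3.
Isolating [V^2+(aq)] in Q = 10^{2.939} yields log [V^2+(aq)] = −0.375, i.e. 0.42 M.

0.42 M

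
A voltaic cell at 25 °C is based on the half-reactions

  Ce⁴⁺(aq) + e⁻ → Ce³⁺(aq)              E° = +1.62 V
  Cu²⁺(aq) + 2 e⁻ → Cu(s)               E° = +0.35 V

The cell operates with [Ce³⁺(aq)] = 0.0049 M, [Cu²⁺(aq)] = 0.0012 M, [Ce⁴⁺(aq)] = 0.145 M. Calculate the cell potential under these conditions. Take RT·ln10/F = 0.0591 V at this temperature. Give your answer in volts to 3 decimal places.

+1.443 V

The Ce⁴⁺/Ce³⁺ couple has the more positive E°, so it is the cathode; Cu²⁺/Cu is the anode.
The standard potential is +1.62 − (+0.35) = +1.27 V and the balanced reaction transfers n = 2 electrons.
For the overall reaction 2 Ce⁴⁺(aq) + Cu(s) → 2 Ce³⁺(aq) + Cu²⁺(aq), Q = ([Ce³⁺(aq)]^2·[Cu²⁺(aq)]) / [Ce⁴⁺(aq)]^2 = 1.37×10^−6, giving log Q = −5.863.
E = E° − (0.0591/n)·log Q = +1.27 − (0.0591/2)(−5.863) = +1.443 V.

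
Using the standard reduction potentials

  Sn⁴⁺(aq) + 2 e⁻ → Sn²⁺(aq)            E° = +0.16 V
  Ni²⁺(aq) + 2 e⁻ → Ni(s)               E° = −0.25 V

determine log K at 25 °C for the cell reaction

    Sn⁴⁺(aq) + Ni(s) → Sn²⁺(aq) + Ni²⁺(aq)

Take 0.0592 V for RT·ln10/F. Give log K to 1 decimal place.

The Sn⁴⁺/Sn²⁺ couple is reduced (cathode); E°cell = +0.16 − (−0.25) = +0.41 V with n = 2.
At equilibrium E = 0, so log K = nE°cell / 0.0592 = (2)(+0.41) / 0.0592 = 13.9.

log K = 13.9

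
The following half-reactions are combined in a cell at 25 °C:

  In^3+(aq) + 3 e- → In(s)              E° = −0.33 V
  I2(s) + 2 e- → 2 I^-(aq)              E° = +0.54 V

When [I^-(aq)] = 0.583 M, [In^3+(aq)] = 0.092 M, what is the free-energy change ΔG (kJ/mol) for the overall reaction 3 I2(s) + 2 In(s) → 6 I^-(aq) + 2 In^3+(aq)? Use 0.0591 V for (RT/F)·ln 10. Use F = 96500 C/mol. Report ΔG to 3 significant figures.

−524 kJ/mol

The standard cell potential is +0.54 − (−0.33) = +0.87 V, with n = 6 electrons in the balanced equation.
Here Q = [I^-(aq)]^6·[In^3+(aq)]^2 = 0.000332 (log Q = −3.478), giving E = +0.87 − (0.0591/6)·(−3.478) = +0.9043 V.
ΔG = −nFE = −(6)(96500)(+0.9043) J/mol = −524 kJ/mol.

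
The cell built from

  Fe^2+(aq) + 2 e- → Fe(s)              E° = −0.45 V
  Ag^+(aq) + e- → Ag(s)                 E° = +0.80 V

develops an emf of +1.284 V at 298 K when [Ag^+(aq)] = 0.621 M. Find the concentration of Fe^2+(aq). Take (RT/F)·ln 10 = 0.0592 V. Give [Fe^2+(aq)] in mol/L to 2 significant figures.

The Ag⁺/Ag couple has the larger reduction potential, so it is the cathode: E°cell = +0.80 − (−0.45) = +1.25 V and n = 2.
From the Nernst equation, log Q = n(E° − E)/0.0592 = 2·(+1.25 − (+1.284))/0.0592 = −1.149.
The balanced reaction is 2 Ag^+(aq) + Fe(s) → 2 Ag(s) + Fe^2+(aq), so Q = [Fe^2+(aq)] / [Ag^+(aq)]^2.
Substituting the known concentrations and solving, log [Fe^2+(aq)] = −1.563 and [Fe^2+(aq)] = 0.027 M.

0.027 M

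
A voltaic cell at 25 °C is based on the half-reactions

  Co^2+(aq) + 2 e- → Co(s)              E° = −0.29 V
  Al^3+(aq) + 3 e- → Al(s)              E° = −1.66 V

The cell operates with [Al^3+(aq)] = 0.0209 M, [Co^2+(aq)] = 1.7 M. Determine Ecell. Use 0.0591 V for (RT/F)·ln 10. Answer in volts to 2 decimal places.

+1.41 V

Since E°(Co²⁺/Co) > E°(Al³⁺/Al), Co²⁺/Co serves as the cathode.
The standard potential is −0.29 − (−1.66) = +1.37 V and the balanced reaction transfers n = 6 electrons.
Balancing gives 3 Co^2+(aq) + 2 Al(s) → 3 Co(s) + 2 Al^3+(aq); hence Q = [Al^3+(aq)]^2 / [Co^2+(aq)]^3 = 8.89×10^−5 (log Q = −4.051).
Applying E = E° − (RT ln10/nF)·log Q gives +1.37 − (0.0591/6)(−4.051) = +1.41 V.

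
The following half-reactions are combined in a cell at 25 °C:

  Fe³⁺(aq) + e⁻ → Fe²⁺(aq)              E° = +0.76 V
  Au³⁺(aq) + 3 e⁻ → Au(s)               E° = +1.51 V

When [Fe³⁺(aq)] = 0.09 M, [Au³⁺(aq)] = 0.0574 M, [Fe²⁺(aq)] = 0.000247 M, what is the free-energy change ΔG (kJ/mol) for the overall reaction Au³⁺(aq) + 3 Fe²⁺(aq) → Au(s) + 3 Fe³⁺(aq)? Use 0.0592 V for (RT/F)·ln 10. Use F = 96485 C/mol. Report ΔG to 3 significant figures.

The standard cell potential is +1.51 − (+0.76) = +0.75 V, with n = 3 electrons in the balanced equation.
Q = [Fe³⁺(aq)]^3 / ([Au³⁺(aq)]·[Fe²⁺(aq)]^3) = 8.43×10^8, so log Q = 8.926 and E = +0.75 − (0.0592/3)(8.926) = +0.5739 V.
ΔG = −nFE = −(3)(96485)(+0.5739) J/mol = −166 kJ/mol.

−166 kJ/mol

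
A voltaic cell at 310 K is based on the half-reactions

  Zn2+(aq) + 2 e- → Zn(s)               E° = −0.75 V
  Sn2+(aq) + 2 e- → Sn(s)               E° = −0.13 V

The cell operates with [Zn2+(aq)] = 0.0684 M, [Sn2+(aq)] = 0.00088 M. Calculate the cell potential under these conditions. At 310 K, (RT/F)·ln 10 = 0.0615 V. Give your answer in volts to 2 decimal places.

+0.56 V

Sn²⁺/Sn is reduced (cathode, E° = −0.13 V) and Zn²⁺/Zn is oxidized (anode).
The standard potential is −0.13 − (−0.75) = +0.62 V and the balanced reaction transfers n = 2 electrons.
The balanced reaction is Sn2+(aq) + Zn(s) → Sn(s) + Zn2+(aq), so Q = [Zn2+(aq)] / [Sn2+(aq)] = 77.7 and log Q = 1.891.
By the Nernst equation, E = +0.62 − (0.0615/2)·(1.891) = +0.56 V.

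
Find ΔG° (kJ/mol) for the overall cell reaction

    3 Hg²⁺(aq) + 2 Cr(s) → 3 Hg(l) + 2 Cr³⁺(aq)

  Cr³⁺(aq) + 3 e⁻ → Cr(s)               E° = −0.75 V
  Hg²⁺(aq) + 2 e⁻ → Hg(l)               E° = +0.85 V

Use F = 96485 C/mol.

−926 kJ/mol

In the reaction as written Hg²⁺(aq) is reduced, so the Hg²⁺/Hg couple is the cathode and Cr³⁺/Cr is the anode.
E°cell = +0.85 − (−0.75) = +1.60 V; balancing electrons gives n = 6.
ΔG° = −nFE°cell = −(6)(96485)(+1.60) J/mol = −926 kJ/mol.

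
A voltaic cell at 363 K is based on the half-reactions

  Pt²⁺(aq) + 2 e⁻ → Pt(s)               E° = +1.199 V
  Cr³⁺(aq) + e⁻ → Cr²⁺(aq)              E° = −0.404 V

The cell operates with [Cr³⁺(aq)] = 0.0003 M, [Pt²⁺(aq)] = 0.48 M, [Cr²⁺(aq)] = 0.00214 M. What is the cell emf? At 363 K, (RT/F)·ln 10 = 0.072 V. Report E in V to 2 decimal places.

Pt²⁺/Pt is reduced (cathode, E° = +1.199 V) and Cr³⁺/Cr²⁺ is oxidized (anode).
E°cell = E°cat − E°an = +1.199 − (−0.404) = +1.603 V; n = 2.
For the overall reaction Pt²⁺(aq) + 2 Cr²⁺(aq) → Pt(s) + 2 Cr³⁺(aq), Q = [Cr³⁺(aq)]^2 / ([Pt²⁺(aq)]·[Cr²⁺(aq)]^2) = 0.0409, giving log Q = −1.388.
E = E° − (0.072/n)·log Q = +1.603 − (0.072/2)(−1.388) = +1.65 V.

+1.65 V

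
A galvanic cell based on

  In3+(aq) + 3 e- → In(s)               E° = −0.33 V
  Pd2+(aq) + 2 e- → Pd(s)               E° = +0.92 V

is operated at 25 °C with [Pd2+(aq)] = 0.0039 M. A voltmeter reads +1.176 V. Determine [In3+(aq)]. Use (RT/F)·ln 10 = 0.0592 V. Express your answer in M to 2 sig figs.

1.4 M

With Pd²⁺/Pd at the cathode and In³⁺/In at the anode, E°cell = +0.92 − (−0.33) = +1.25 V (n = 6).
Since E = E° − (0.0592/n)·log Q, log Q = n(E° − E)/0.0592 = 7.500.
Balancing electrons gives 3 Pd2+(aq) + 2 In(s) → 3 Pd(s) + 2 In3+(aq); thus Q = [In3+(aq)]^2 / [Pd2+(aq)]^3.
Solving for the unknown gives log [In3+(aq)] = 0.137, so [In3+(aq)] ≈ 1.4 M.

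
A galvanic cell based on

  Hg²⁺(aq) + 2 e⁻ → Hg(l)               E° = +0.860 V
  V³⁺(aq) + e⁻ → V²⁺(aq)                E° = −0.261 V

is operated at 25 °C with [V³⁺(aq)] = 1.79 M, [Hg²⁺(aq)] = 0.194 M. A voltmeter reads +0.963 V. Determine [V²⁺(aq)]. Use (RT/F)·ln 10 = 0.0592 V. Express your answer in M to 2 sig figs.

0.0087 M

The Hg²⁺/Hg couple has the larger reduction potential, so it is the cathode: E°cell = +0.860 − (−0.261) = +1.121 V and n = 2.
Rearranging E = E° − (0.0592/n)·log Q gives log Q = 2(+1.121 − (+0.963))/0.0592 = 5.338.
For Hg²⁺(aq) + 2 V²⁺(aq) → Hg(l) + 2 V³⁺(aq), the reaction quotient is Q = [V³⁺(aq)]^2 / ([Hg²⁺(aq)]·[V²⁺(aq)]^2).
Substituting the known concentrations and solving, log [V²⁺(aq)] = −2.060 and [V²⁺(aq)] = 0.0087 M.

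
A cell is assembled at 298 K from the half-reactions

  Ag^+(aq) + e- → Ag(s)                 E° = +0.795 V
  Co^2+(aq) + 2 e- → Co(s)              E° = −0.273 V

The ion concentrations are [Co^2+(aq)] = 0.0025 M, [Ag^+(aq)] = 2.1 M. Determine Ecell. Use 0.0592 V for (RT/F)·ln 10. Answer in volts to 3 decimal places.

+1.164 V

Since E°(Ag⁺/Ag) > E°(Co²⁺/Co), Ag⁺/Ag serves as the cathode.
E°cell = E°cat − E°an = +0.795 − (−0.273) = +1.068 V; n = 2.
For the overall reaction 2 Ag^+(aq) + Co(s) → 2 Ag(s) + Co^2+(aq), Q = [Co^2+(aq)] / [Ag^+(aq)]^2 = 0.000567, giving log Q = −3.246.
E = E° − (0.0592/n)·log Q = +1.068 − (0.0592/2)(−3.246) = +1.164 V.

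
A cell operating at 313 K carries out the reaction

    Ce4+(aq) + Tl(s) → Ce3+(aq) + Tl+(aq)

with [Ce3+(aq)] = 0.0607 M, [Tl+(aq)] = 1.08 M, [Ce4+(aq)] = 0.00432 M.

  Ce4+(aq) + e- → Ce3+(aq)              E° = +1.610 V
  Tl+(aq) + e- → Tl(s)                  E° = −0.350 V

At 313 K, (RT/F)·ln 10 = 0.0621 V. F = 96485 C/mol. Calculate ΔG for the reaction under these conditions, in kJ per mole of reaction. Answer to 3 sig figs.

−182 kJ/mol

E°cell = +1.610 − (−0.350) = +1.960 V; the balanced reaction transfers n = 1 electron.
Here Q = ([Ce3+(aq)]·[Tl+(aq)]) / [Ce4+(aq)] = 15.2 (log Q = 1.181), giving E = +1.960 − (0.0621/1)·(1.181) = +1.8867 V.
Finally ΔG = −nFE = −(1)(96485 C/mol)(+1.8867 V) = −182 kJ/mol.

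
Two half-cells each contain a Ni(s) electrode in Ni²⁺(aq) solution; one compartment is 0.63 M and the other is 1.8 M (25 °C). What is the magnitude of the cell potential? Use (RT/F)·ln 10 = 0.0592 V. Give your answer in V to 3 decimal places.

For a concentration cell E°cell = 0, since both electrodes use the same couple.
The compartment with the higher Ni²⁺(aq) concentration (1.8 M) acts as the cathode; ions are reduced there and produced at the dilute (0.63 M) anode.
With n = 2, Ecell = −(0.0592/2)·log([dilute]/[conc]) = −(0.0592/2)·log(0.63/1.8) = +0.013 V.

0.013 V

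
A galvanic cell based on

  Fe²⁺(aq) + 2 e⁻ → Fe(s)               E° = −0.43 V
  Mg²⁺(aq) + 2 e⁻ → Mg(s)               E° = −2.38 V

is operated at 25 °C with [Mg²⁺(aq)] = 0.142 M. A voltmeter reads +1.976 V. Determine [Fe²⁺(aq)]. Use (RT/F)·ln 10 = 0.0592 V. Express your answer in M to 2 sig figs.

1.1 M

Fe²⁺/Fe is the cathode (higher E°); E°cell = −0.43 − (−2.38) = +1.95 V with n = 2.
From the Nernst equation, log Q = n(E° − E)/0.0592 = 2·(+1.95 − (+1.976))/0.0592 = −0.878.
For Fe²⁺(aq) + Mg(s) → Fe(s) + Mg²⁺(aq), the reaction quotient is Q = [Mg²⁺(aq)] / [Fe²⁺(aq)].
Substituting the known concentrations and solving, log [Fe²⁺(aq)] = 0.030 and [Fe²⁺(aq)] = 1.1 M.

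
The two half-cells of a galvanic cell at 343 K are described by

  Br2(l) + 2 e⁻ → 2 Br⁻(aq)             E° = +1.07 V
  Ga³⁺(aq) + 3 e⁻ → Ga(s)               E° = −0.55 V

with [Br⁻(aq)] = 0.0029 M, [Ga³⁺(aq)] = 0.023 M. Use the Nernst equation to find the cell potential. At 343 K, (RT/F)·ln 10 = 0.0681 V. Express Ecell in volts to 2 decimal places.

Br₂/Br⁻ is reduced (cathode, E° = +1.07 V) and Ga³⁺/Ga is oxidized (anode).
E°cell = E°cat − E°an = +1.07 − (−0.55) = +1.62 V; n = 6.
For the overall reaction 3 Br2(l) + 2 Ga(s) → 6 Br⁻(aq) + 2 Ga³⁺(aq), Q = [Br⁻(aq)]^6·[Ga³⁺(aq)]^2 = 3.15×10^−19, giving log Q = −18.502.
E = E° − (0.0681/n)·log Q = +1.62 − (0.0681/6)(−18.502) = +1.83 V.

+1.83 V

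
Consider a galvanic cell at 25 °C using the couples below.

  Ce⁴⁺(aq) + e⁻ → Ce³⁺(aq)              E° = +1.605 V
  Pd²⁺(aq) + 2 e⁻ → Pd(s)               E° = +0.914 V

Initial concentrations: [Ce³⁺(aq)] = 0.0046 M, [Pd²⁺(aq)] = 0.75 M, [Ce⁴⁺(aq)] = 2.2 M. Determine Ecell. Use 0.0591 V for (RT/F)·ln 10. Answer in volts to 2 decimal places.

Ce⁴⁺/Ce³⁺ is reduced (cathode, E° = +1.605 V) and Pd²⁺/Pd is oxidized (anode).
The standard potential is +1.605 − (+0.914) = +0.691 V and the balanced reaction transfers n = 2 electrons.
Balancing gives 2 Ce⁴⁺(aq) + Pd(s) → 2 Ce³⁺(aq) + Pd²⁺(aq); hence Q = ([Ce³⁺(aq)]^2·[Pd²⁺(aq)]) / [Ce⁴⁺(aq)]^2 = 3.28×10^−6 (log Q = −5.484).
By the Nernst equation, E = +0.691 − (0.0591/2)·(−5.484) = +0.85 V.

+0.85 V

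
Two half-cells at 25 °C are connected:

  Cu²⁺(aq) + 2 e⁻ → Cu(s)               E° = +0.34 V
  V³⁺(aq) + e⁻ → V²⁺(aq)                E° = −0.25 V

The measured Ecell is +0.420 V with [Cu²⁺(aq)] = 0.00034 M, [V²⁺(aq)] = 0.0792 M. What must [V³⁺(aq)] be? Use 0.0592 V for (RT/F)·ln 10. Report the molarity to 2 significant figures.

1.1 M

Cu²⁺/Cu is the cathode (higher E°); E°cell = +0.34 − (−0.25) = +0.59 V with n = 2.
Since E = E° − (0.0592/n)·log Q, log Q = n(E° − E)/0.0592 = 5.743.
Balancing electrons gives Cu²⁺(aq) + 2 V²⁺(aq) → Cu(s) + 2 V³⁺(aq); thus Q = [V³⁺(aq)]^2 / ([Cu²⁺(aq)]·[V²⁺(aq)]^2).
Substituting the known concentrations and solving, log [V³⁺(aq)] = 0.036 and [V³⁺(aq)] = 1.1 M.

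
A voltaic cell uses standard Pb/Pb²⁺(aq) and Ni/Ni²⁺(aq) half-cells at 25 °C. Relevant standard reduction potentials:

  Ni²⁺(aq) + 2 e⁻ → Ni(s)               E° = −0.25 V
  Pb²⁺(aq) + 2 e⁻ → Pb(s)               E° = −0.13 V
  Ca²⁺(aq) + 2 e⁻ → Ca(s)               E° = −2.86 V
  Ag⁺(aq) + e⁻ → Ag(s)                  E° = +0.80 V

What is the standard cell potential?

+0.12 V

Of the two couples in this cell, the one with the more positive reduction potential is reduced at the cathode: here that is Pb²⁺/Pb (−0.13 V); Ni²⁺/Ni (−0.25 V) is the anode.
E°cell = E°(cathode) − E°(anode) = −0.13 − (−0.25) = +0.12 V.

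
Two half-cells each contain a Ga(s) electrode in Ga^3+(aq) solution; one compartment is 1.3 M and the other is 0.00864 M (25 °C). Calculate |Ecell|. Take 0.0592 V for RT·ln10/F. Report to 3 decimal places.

For a concentration cell E°cell = 0, since both electrodes use the same couple.
The compartment with the higher Ga^3+(aq) concentration (1.3 M) acts as the cathode; ions are reduced there and produced at the dilute (0.00864 M) anode.
With n = 3, Ecell = −(0.0592/3)·log([dilute]/[conc]) = −(0.0592/3)·log(0.00864/1.3) = +0.043 V.

0.043 V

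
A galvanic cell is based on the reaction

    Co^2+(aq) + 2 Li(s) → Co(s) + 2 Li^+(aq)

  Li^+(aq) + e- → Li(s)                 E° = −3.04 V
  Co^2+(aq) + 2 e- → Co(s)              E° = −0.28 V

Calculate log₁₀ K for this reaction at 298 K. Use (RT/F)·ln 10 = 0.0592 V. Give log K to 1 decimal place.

log K = 93.2

The Co²⁺/Co couple is reduced (cathode); E°cell = −0.28 − (−3.04) = +2.76 V with n = 2.
At equilibrium E = 0, so log K = nE°cell / 0.0592 = (2)(+2.76) / 0.0592 = 93.2.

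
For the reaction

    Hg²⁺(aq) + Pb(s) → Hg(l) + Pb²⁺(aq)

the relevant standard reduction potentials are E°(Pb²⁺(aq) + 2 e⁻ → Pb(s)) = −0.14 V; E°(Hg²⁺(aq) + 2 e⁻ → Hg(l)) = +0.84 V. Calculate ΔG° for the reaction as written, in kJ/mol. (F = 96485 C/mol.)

−189 kJ/mol

In the reaction as written Hg²⁺(aq) is reduced, so the Hg²⁺/Hg couple is the cathode and Pb²⁺/Pb is the anode.
E°cell = +0.84 − (−0.14) = +0.98 V; balancing electrons gives n = 2.
ΔG° = −nFE°cell = −(2)(96485)(+0.98) J/mol = −189 kJ/mol.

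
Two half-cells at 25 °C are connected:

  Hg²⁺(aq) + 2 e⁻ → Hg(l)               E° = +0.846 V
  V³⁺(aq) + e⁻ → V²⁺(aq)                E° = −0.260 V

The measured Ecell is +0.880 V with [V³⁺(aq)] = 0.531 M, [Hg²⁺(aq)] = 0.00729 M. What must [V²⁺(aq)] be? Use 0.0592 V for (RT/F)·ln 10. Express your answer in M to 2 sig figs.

0.00095 M

The Hg²⁺/Hg couple has the larger reduction potential, so it is the cathode: E°cell = +0.846 − (−0.260) = +1.106 V and n = 2.
Rearranging E = E° − (0.0592/n)·log Q gives log Q = 2(+1.106 − (+0.880))/0.0592 = 7.635.
Balancing electrons gives Hg²⁺(aq) + 2 V²⁺(aq) → Hg(l) + 2 V³⁺(aq); thus Q = [V³⁺(aq)]^2 / ([Hg²⁺(aq)]·[V²⁺(aq)]^2).
Isolating [V²⁺(aq)] in Q = 10^{7.635} yields log [V²⁺(aq)] = −3.024, i.e. 0.00095 M.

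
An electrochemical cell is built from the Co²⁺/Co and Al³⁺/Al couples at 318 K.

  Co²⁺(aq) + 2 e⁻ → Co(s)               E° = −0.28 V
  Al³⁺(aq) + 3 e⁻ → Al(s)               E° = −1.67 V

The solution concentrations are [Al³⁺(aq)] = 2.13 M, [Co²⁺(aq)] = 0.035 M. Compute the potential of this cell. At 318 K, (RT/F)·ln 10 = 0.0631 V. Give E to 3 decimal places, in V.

+1.337 V

Co²⁺/Co is reduced (cathode, E° = −0.28 V) and Al³⁺/Al is oxidized (anode).
E°cell = −0.28 − (−1.67) = +1.39 V, with n = 6 electrons transferred.
For the overall reaction 3 Co²⁺(aq) + 2 Al(s) → 3 Co(s) + 2 Al³⁺(aq), Q = [Al³⁺(aq)]^2 / [Co²⁺(aq)]^3 = 1.06×10^5, giving log Q = 5.025.
By the Nernst equation, E = +1.39 − (0.0631/6)·(5.025) = +1.337 V.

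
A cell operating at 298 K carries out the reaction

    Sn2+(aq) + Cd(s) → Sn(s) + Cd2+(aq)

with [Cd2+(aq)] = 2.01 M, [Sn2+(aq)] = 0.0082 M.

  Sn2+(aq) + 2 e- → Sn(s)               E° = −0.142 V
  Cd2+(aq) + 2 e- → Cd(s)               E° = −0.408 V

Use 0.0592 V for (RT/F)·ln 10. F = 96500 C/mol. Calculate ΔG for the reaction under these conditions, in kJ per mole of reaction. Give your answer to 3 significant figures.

−37.7 kJ/mol

E°cell = −0.142 − (−0.408) = +0.266 V; the balanced reaction transfers n = 2 electrons.
Here Q = [Cd2+(aq)] / [Sn2+(aq)] = 245 (log Q = 2.389), giving E = +0.266 − (0.0592/2)·(2.389) = +0.1953 V.
Then ΔG = −nFE = −2 × 96500 × +0.1953 J/mol = −37.7 kJ/mol.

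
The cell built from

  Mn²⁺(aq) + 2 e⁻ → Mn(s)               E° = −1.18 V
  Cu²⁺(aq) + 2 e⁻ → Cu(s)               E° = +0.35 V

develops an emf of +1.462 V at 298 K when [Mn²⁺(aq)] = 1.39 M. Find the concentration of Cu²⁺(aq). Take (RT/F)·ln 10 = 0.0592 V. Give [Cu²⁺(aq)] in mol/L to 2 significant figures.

0.0070 M

The Cu²⁺/Cu couple has the larger reduction potential, so it is the cathode: E°cell = +0.35 − (−1.18) = +1.53 V and n = 2.
Rearranging E = E° − (0.0592/n)·log Q gives log Q = 2(+1.53 − (+1.462))/0.0592 = 2.297.
The balanced reaction is Cu²⁺(aq) + Mn(s) → Cu(s) + Mn²⁺(aq), so Q = [Mn²⁺(aq)] / [Cu²⁺(aq)].
Solving for the unknown gives log [Cu²⁺(aq)] = −2.154, so [Cu²⁺(aq)] ≈ 0.0070 M.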